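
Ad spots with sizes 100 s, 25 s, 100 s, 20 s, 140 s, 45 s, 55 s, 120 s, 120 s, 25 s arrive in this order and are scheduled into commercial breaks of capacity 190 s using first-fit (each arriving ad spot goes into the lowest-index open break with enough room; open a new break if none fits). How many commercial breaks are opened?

5

  100 → break 1 (new)  [load 100/190]
  25 → break 1  [load 125/190]
  100 → break 2 (new)  [load 100/190]
  20 → break 1  [load 145/190]
  140 → break 3 (new)  [load 140/190]
  45 → break 1  [load 190/190]
  55 → break 2  [load 155/190]
  120 → break 4 (new)  [load 120/190]
  120 → break 5 (new)  [load 120/190]
  25 → break 2  [load 180/190]
5 commercial breaks opened.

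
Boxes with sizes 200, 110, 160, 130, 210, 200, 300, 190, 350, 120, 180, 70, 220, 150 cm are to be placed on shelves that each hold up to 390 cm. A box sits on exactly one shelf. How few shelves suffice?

Total = 350 + 300 + 220 + 210 + 200 + 200 + 190 + 180 + 160 + 150 + 130 + 120 + 110 + 70 = 2590 cm.
Lower bound: ⌈2590/390⌉ = 7 shelves.
A packing using 7 shelves:
  shelf 1: 350 = 350
  shelf 2: 300 + 70 = 370
  shelf 3: 220 + 160 = 380
  shelf 4: 210 + 180 = 390
  shelf 5: 200 + 190 = 390
  shelf 6: 200 + 150 = 350
  shelf 7: 130 + 120 + 110 = 360
This matches the lower bound, so 7 is optimal.

7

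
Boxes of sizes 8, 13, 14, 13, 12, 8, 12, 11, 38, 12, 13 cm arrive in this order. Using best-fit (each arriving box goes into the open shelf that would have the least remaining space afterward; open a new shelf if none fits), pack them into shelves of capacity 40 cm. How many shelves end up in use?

  8 → shelf 1 (new)  [load 8/40]
  13 → shelf 1  [load 21/40]
  14 → shelf 1  [load 35/40]
  13 → shelf 2 (new)  [load 13/40]
  12 → shelf 2  [load 25/40]
  8 → shelf 2  [load 33/40]
  12 → shelf 3 (new)  [load 12/40]
  11 → shelf 3  [load 23/40]
  38 → shelf 4 (new)  [load 38/40]
  12 → shelf 3  [load 35/40]
  13 → shelf 5 (new)  [load 13/40]
5 shelves opened.

5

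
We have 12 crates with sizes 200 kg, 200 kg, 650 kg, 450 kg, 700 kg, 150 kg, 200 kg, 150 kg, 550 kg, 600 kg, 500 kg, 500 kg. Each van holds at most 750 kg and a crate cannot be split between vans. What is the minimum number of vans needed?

Total = 700 + 650 + 600 + 550 + 500 + 500 + 450 + 200 + 200 + 200 + 150 + 150 = 4850 kg.
Lower bound: ⌈4850/750⌉ = 7 vans.
A packing using 7 vans:
  van 1: 700 = 700
  van 2: 650 = 650
  van 3: 600 + 150 = 750
  van 4: 550 + 200 = 750
  van 5: 500 + 200 = 700
  van 6: 500 + 200 = 700
  van 7: 450 + 150 = 600
This matches the lower bound, so 7 is optimal.

7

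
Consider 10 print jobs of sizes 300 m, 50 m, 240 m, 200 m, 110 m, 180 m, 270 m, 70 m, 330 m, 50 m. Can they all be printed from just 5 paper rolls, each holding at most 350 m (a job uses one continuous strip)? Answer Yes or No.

No

Total = 1800 m; ⌈1800/350⌉ = 6.
At least 6 paper rolls are required, but only 5 are allowed.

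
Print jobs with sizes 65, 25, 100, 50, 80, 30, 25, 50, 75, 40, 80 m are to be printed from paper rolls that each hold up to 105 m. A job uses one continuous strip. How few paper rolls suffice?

6

Total = 100 + 80 + 80 + 75 + 65 + 50 + 50 + 40 + 30 + 25 + 25 = 620 m.
Lower bound: ⌈620/105⌉ = 6 paper rolls.
A packing using 6 paper rolls:
  roll 1: 100 = 100
  roll 2: 80 + 25 = 105
  roll 3: 80 + 25 = 105
  roll 4: 75 + 30 = 105
  roll 5: 65 + 40 = 105
  roll 6: 50 + 50 = 100
This matches the lower bound, so 6 is optimal.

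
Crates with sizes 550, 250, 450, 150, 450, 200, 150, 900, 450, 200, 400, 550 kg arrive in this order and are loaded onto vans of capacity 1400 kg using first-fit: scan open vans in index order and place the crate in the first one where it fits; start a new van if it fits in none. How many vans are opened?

4

  550 → van 1 (new)  [load 550/1400]
  250 → van 1  [load 800/1400]
  450 → van 1  [load 1250/1400]
  150 → van 1  [load 1400/1400]
  450 → van 2 (new)  [load 450/1400]
  200 → van 2  [load 650/1400]
  150 → van 2  [load 800/1400]
  900 → van 3 (new)  [load 900/1400]
  450 → van 2  [load 1250/1400]
  200 → van 3  [load 1100/1400]
  400 → van 4 (new)  [load 400/1400]
  550 → van 4  [load 950/1400]
4 vans opened.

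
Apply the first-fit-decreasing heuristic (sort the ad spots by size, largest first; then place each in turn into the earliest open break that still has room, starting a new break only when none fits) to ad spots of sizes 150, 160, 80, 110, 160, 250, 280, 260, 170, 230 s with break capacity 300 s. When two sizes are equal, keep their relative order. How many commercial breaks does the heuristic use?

8

Sorted descending: 280, 260, 250, 230, 170, 160, 160, 150, 110, 80.
  280 → break 1 (new)  [load 280/300]
  260 → break 2 (new)  [load 260/300]
  250 → break 3 (new)  [load 250/300]
  230 → break 4 (new)  [load 230/300]
  170 → break 5 (new)  [load 170/300]
  160 → break 6 (new)  [load 160/300]
  160 → break 7 (new)  [load 160/300]
  150 → break 8 (new)  [load 150/300]
  110 → break 5  [load 280/300]
  80 → break 6  [load 240/300]
8 commercial breaks opened.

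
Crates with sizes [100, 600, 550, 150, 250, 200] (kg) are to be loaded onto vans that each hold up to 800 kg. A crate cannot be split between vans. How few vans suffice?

3

Total = 600 + 550 + 250 + 200 + 150 + 100 = 1850 kg.
Lower bound: ⌈1850/800⌉ = 3 vans.
A packing using 3 vans:
  van 1: 600 + 200 = 800
  van 2: 550 + 250 = 800
  van 3: 150 + 100 = 250
This matches the lower bound, so 3 is optimal.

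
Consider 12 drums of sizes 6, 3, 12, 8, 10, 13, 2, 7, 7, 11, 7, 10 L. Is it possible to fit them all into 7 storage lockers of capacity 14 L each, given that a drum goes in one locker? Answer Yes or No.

No

Total = 96 L; ⌈96/14⌉ = 7.
The bound of 7 does not rule out 7, but exhaustive search shows no assignment into 7 storage lockers of capacity 14 L exists — the minimum is 8.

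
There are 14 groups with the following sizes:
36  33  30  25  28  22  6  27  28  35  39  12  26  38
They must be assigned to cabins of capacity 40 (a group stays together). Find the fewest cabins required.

12

Total = 39 + 38 + 36 + 35 + 33 + 30 + 28 + 28 + 27 + 26 + 25 + 22 + 12 + 6 = 385.
Lower bound: ⌈385/40⌉ = 10 cabins.
Also, 12 groups each exceed 20, and no two of those can share a cabin, so at least 12 cabins are needed.
A packing using 12 cabins:
  cabin 1: 39 = 39
  cabin 2: 38 = 38
  cabin 3: 36 = 36
  cabin 4: 35 = 35
  cabin 5: 33 + 6 = 39
  cabin 6: 30 = 30
  cabin 7: 28 + 12 = 40
  cabin 8: 28 = 28
  cabin 9: 27 = 27
  cabin 10: 26 = 26
  cabin 11: 25 = 25
  cabin 12: 22 = 22
This matches the lower bound, so 12 is optimal.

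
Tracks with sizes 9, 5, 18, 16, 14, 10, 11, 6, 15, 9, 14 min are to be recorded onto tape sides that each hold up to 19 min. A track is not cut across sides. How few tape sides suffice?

8

Total = 18 + 16 + 15 + 14 + 14 + 11 + 10 + 9 + 9 + 6 + 5 = 127 min.
Lower bound: ⌈127/19⌉ = 7 tape sides.
A packing using 8 tape sides:
  side 1: 18 = 18
  side 2: 16 = 16
  side 3: 15 = 15
  side 4: 14 + 5 = 19
  side 5: 14 = 14
  side 6: 11 + 6 = 17
  side 7: 10 + 9 = 19
  side 8: 9 = 9
No arrangement into 7 tape sides stays within capacity, so 8 is optimal.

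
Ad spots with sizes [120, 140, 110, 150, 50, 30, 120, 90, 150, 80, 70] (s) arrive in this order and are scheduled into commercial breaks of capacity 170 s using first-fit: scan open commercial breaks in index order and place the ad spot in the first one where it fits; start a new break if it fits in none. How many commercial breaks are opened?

  120 → break 1 (new)  [load 120/170]
  140 → break 2 (new)  [load 140/170]
  110 → break 3 (new)  [load 110/170]
  150 → break 4 (new)  [load 150/170]
  50 → break 1  [load 170/170]
  30 → break 2  [load 170/170]
  120 → break 5 (new)  [load 120/170]
  90 → break 6 (new)  [load 90/170]
  150 → break 7 (new)  [load 150/170]
  80 → break 6  [load 170/170]
  70 → break 8 (new)  [load 70/170]
8 commercial breaks opened.

8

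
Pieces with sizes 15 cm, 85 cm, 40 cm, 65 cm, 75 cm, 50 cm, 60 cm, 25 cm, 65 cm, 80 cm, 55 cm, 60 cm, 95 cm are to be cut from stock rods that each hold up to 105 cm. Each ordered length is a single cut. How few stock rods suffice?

9

Total = 95 + 85 + 80 + 75 + 65 + 65 + 60 + 60 + 55 + 50 + 40 + 25 + 15 = 770 cm.
Lower bound: ⌈770/105⌉ = 8 stock rods.
Also, 9 pieces each exceed 105/2 cm, and no two of those can share a stock rod, so at least 9 stock rods are needed.
A packing using 9 stock rods:
  stock rod 1: 95 = 95
  stock rod 2: 85 + 15 = 100
  stock rod 3: 80 + 25 = 105
  stock rod 4: 75 = 75
  stock rod 5: 65 + 40 = 105
  stock rod 6: 65 = 65
  stock rod 7: 60 = 60
  stock rod 8: 60 = 60
  stock rod 9: 55 + 50 = 105
This matches the lower bound, so 9 is optimal.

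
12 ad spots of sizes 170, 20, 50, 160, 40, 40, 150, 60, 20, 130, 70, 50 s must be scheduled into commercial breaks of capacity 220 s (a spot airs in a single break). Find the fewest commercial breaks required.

Total = 170 + 160 + 150 + 130 + 70 + 60 + 50 + 50 + 40 + 40 + 20 + 20 = 960 s.
Lower bound: ⌈960/220⌉ = 5 commercial breaks.
A packing using 5 commercial breaks:
  break 1: 170 + 50 = 220
  break 2: 160 + 60 = 220
  break 3: 150 + 70 = 220
  break 4: 130 + 50 + 40 = 220
  break 5: 40 + 20 + 20 = 80
This matches the lower bound, so 5 is optimal.

5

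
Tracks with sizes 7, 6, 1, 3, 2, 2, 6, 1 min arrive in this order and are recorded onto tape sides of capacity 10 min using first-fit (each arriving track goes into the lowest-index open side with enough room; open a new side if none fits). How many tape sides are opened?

3

  7 → side 1 (new)  [load 7/10]
  6 → side 2 (new)  [load 6/10]
  1 → side 1  [load 8/10]
  3 → side 2  [load 9/10]
  2 → side 1  [load 10/10]
  2 → side 3 (new)  [load 2/10]
  6 → side 3  [load 8/10]
  1 → side 2  [load 10/10]
3 tape sides opened.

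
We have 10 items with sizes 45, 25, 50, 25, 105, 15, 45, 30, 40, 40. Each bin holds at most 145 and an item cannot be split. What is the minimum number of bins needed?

3

Total = 105 + 50 + 45 + 45 + 40 + 40 + 30 + 25 + 25 + 15 = 420.
Lower bound: ⌈420/145⌉ = 3 bins.
A packing using 3 bins:
  bin 1: 105 + 40 = 145
  bin 2: 50 + 45 + 45 = 140
  bin 3: 40 + 30 + 25 + 25 + 15 = 135
This matches the lower bound, so 3 is optimal.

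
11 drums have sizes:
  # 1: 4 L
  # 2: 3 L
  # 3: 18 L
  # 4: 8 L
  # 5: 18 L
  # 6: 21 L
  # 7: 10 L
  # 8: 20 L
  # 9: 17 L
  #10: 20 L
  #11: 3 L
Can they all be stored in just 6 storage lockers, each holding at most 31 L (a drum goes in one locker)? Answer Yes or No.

Yes

A valid assignment using 6 storage lockers:
  locker 1: 21 + 10 = 31
  locker 2: 20 + 8 + 3 = 31
  locker 3: 20 + 4 + 3 = 27
  locker 4: 18 = 18
  locker 5: 18 = 18
  locker 6: 17 = 17
Every load is within 31 L, so 6 storage lockers suffice.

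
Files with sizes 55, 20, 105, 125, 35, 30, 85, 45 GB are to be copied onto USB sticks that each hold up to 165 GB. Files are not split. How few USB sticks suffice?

Total = 125 + 105 + 85 + 55 + 45 + 35 + 30 + 20 = 500 GB.
Lower bound: ⌈500/165⌉ = 4 USB sticks.
A packing using 4 USB sticks:
  USB stick 1: 125 + 35 = 160
  USB stick 2: 105 + 55 = 160
  USB stick 3: 85 + 45 + 30 = 160
  USB stick 4: 20 = 20
This matches the lower bound, so 4 is optimal.

4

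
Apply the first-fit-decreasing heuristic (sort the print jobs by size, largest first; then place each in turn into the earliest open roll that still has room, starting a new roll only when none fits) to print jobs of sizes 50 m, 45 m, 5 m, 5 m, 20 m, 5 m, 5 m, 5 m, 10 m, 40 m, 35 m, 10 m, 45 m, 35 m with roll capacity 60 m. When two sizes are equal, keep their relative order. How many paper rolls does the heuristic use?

Sorted descending: 50, 45, 45, 40, 35, 35, 20, 10, 10, 5, 5, 5, 5, 5.
  50 → roll 1 (new)  [load 50/60]
  45 → roll 2 (new)  [load 45/60]
  45 → roll 3 (new)  [load 45/60]
  40 → roll 4 (new)  [load 40/60]
  35 → roll 5 (new)  [load 35/60]
  35 → roll 6 (new)  [load 35/60]
  20 → roll 4  [load 60/60]
  10 → roll 1  [load 60/60]
  10 → roll 2  [load 55/60]
  5 → roll 2  [load 60/60]
  5 → roll 3  [load 50/60]
  5 → roll 3  [load 55/60]
  5 → roll 3  [load 60/60]
  5 → roll 5  [load 40/60]
6 paper rolls opened.

6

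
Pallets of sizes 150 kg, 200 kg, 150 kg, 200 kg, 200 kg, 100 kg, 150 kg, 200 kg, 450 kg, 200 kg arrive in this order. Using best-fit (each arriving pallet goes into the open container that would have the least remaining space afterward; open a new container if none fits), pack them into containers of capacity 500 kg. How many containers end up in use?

5

  150 → container 1 (new)  [load 150/500]
  200 → container 1  [load 350/500]
  150 → container 1  [load 500/500]
  200 → container 2 (new)  [load 200/500]
  200 → container 2  [load 400/500]
  100 → container 2  [load 500/500]
  150 → container 3 (new)  [load 150/500]
  200 → container 3  [load 350/500]
  450 → container 4 (new)  [load 450/500]
  200 → container 5 (new)  [load 200/500]
5 containers opened.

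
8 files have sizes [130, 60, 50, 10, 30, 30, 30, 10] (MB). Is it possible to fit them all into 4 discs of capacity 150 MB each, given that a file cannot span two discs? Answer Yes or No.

A valid assignment using 3 discs:
  disc 1: 130 + 10 + 10 = 150
  disc 2: 60 + 50 + 30 = 140
  disc 3: 30 + 30 = 60
That uses only 3 ≤ 4, so 4 discs are enough.

Yes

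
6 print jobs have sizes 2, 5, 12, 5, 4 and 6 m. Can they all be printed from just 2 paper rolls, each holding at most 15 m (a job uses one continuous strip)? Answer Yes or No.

Total = 34 m; ⌈34/15⌉ = 3.
At least 3 paper rolls are required, but only 2 are allowed.

No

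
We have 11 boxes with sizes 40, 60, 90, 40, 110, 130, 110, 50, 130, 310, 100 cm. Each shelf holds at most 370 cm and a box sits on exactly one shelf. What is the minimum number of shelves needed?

Total = 310 + 130 + 130 + 110 + 110 + 100 + 90 + 60 + 50 + 40 + 40 = 1170 cm.
Lower bound: ⌈1170/370⌉ = 4 shelves.
A packing using 4 shelves:
  shelf 1: 310 + 60 = 370
  shelf 2: 130 + 130 + 110 = 370
  shelf 3: 110 + 100 + 90 + 50 = 350
  shelf 4: 40 + 40 = 80
This matches the lower bound, so 4 is optimal.

4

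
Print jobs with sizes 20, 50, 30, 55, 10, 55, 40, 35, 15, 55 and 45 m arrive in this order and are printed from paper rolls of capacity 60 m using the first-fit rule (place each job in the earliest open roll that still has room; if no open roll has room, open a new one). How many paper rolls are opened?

  20 → roll 1 (new)  [load 20/60]
  50 → roll 2 (new)  [load 50/60]
  30 → roll 1  [load 50/60]
  55 → roll 3 (new)  [load 55/60]
  10 → roll 1  [load 60/60]
  55 → roll 4 (new)  [load 55/60]
  40 → roll 5 (new)  [load 40/60]
  35 → roll 6 (new)  [load 35/60]
  15 → roll 5  [load 55/60]
  55 → roll 7 (new)  [load 55/60]
  45 → roll 8 (new)  [load 45/60]
8 paper rolls opened.

8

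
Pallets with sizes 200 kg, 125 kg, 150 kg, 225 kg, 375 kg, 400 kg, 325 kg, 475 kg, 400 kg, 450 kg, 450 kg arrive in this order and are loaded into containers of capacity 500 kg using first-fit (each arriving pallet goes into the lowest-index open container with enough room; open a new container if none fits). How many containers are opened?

  200 → container 1 (new)  [load 200/500]
  125 → container 1  [load 325/500]
  150 → container 1  [load 475/500]
  225 → container 2 (new)  [load 225/500]
  375 → container 3 (new)  [load 375/500]
  400 → container 4 (new)  [load 400/500]
  325 → container 5 (new)  [load 325/500]
  475 → container 6 (new)  [load 475/500]
  400 → container 7 (new)  [load 400/500]
  450 → container 8 (new)  [load 450/500]
  450 → container 9 (new)  [load 450/500]
9 containers opened.

9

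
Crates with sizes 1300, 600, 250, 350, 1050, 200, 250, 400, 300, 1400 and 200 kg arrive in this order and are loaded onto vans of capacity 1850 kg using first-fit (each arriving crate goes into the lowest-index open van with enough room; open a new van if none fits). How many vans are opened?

  1300 → van 1 (new)  [load 1300/1850]
  600 → van 2 (new)  [load 600/1850]
  250 → van 1  [load 1550/1850]
  350 → van 2  [load 950/1850]
  1050 → van 3 (new)  [load 1050/1850]
  200 → van 1  [load 1750/1850]
  250 → van 2  [load 1200/1850]
  400 → van 2  [load 1600/1850]
  300 → van 3  [load 1350/1850]
  1400 → van 4 (new)  [load 1400/1850]
  200 → van 2  [load 1800/1850]
4 vans opened.

4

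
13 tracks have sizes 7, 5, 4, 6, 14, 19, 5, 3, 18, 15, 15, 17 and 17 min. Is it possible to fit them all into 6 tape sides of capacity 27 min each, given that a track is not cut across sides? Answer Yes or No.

No

Total = 145 min; ⌈145/27⌉ = 6.
7 tracks each exceed half the capacity and cannot share a side, forcing at least 7 tape sides.
At least 7 tape sides are required, but only 6 are allowed.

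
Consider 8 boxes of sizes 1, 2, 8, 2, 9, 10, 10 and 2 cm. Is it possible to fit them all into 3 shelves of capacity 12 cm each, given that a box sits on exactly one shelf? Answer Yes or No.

Total = 44 cm; ⌈44/12⌉ = 4.
At least 4 shelves are required, but only 3 are allowed.

No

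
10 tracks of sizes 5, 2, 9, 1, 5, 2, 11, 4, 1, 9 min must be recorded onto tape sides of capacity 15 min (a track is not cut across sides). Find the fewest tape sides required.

4

Total = 11 + 9 + 9 + 5 + 5 + 4 + 2 + 2 + 1 + 1 = 49 min.
Lower bound: ⌈49/15⌉ = 4 tape sides.
A packing using 4 tape sides:
  side 1: 11 + 4 = 15
  side 2: 9 + 5 + 1 = 15
  side 3: 9 + 5 + 1 = 15
  side 4: 2 + 2 = 4
This matches the lower bound, so 4 is optimal.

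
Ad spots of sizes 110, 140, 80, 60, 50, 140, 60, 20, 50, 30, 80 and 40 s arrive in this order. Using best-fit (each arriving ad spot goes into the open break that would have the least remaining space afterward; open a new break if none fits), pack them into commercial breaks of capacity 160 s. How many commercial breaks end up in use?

  110 → break 1 (new)  [load 110/160]
  140 → break 2 (new)  [load 140/160]
  80 → break 3 (new)  [load 80/160]
  60 → break 3  [load 140/160]
  50 → break 1  [load 160/160]
  140 → break 4 (new)  [load 140/160]
  60 → break 5 (new)  [load 60/160]
  20 → break 2  [load 160/160]
  50 → break 5  [load 110/160]
  30 → break 5  [load 140/160]
  80 → break 6 (new)  [load 80/160]
  40 → break 6  [load 120/160]
6 commercial breaks opened.

6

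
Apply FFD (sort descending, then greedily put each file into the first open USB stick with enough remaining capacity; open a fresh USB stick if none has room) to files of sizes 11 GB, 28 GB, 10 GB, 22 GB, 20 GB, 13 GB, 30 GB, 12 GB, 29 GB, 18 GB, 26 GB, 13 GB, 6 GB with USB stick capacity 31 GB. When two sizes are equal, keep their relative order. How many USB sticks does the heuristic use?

Sorted descending: 30, 29, 28, 26, 22, 20, 18, 13, 13, 12, 11, 10, 6.
  30 → USB stick 1 (new)  [load 30/31]
  29 → USB stick 2 (new)  [load 29/31]
  28 → USB stick 3 (new)  [load 28/31]
  26 → USB stick 4 (new)  [load 26/31]
  22 → USB stick 5 (new)  [load 22/31]
  20 → USB stick 6 (new)  [load 20/31]
  18 → USB stick 7 (new)  [load 18/31]
  13 → USB stick 7  [load 31/31]
  13 → USB stick 8 (new)  [load 13/31]
  12 → USB stick 8  [load 25/31]
  11 → USB stick 6  [load 31/31]
  10 → USB stick 9 (new)  [load 10/31]
  6 → USB stick 5  [load 28/31]
9 USB sticks opened.

9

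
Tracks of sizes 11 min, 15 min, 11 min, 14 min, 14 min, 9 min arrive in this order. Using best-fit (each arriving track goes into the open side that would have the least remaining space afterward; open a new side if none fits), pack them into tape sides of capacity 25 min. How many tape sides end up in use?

  11 → side 1 (new)  [load 11/25]
  15 → side 2 (new)  [load 15/25]
  11 → side 1  [load 22/25]
  14 → side 3 (new)  [load 14/25]
  14 → side 4 (new)  [load 14/25]
  9 → side 2  [load 24/25]
4 tape sides opened.

4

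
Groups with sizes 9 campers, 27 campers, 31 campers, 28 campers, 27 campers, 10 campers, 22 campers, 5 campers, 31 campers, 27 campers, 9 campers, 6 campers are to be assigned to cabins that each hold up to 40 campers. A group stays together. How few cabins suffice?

Total = 31 + 31 + 28 + 27 + 27 + 27 + 22 + 10 + 9 + 9 + 6 + 5 = 232 campers.
Lower bound: ⌈232/40⌉ = 6 cabins.
Also, 7 groups each exceed 20 campers, and no two of those can share a cabin, so at least 7 cabins are needed.
A packing using 7 cabins:
  cabin 1: 31 + 9 = 40
  cabin 2: 31 + 9 = 40
  cabin 3: 28 + 10 = 38
  cabin 4: 27 + 6 + 5 = 38
  cabin 5: 27 = 27
  cabin 6: 27 = 27
  cabin 7: 22 = 22
This matches the lower bound, so 7 is optimal.

7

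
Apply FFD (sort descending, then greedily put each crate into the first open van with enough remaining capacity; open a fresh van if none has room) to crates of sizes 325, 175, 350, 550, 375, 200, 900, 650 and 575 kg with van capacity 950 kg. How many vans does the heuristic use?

5

Sorted descending: 900, 650, 575, 550, 375, 350, 325, 200, 175.
  900 → van 1 (new)  [load 900/950]
  650 → van 2 (new)  [load 650/950]
  575 → van 3 (new)  [load 575/950]
  550 → van 4 (new)  [load 550/950]
  375 → van 3  [load 950/950]
  350 → van 4  [load 900/950]
  325 → van 5 (new)  [load 325/950]
  200 → van 2  [load 850/950]
  175 → van 5  [load 500/950]
5 vans opened.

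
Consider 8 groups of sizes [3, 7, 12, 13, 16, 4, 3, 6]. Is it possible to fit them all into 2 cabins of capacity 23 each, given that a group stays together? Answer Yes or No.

No

Total = 64; ⌈64/23⌉ = 3.
At least 3 cabins are required, but only 2 are allowed.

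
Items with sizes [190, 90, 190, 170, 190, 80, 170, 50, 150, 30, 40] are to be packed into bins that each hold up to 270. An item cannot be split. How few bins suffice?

6

Total = 190 + 190 + 190 + 170 + 170 + 150 + 90 + 80 + 50 + 40 + 30 = 1350.
Lower bound: ⌈1350/270⌉ = 5 bins.
Also, 6 items each exceed 135, and no two of those can share a bin, so at least 6 bins are needed.
A packing using 6 bins:
  bin 1: 190 + 80 = 270
  bin 2: 190 + 50 + 30 = 270
  bin 3: 190 + 40 = 230
  bin 4: 170 + 90 = 260
  bin 5: 170 = 170
  bin 6: 150 = 150
This matches the lower bound, so 6 is optimal.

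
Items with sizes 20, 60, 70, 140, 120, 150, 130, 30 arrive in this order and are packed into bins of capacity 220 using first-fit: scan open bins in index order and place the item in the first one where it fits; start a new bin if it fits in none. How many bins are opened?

  20 → bin 1 (new)  [load 20/220]
  60 → bin 1  [load 80/220]
  70 → bin 1  [load 150/220]
  140 → bin 2 (new)  [load 140/220]
  120 → bin 3 (new)  [load 120/220]
  150 → bin 4 (new)  [load 150/220]
  130 → bin 5 (new)  [load 130/220]
  30 → bin 1  [load 180/220]
5 bins opened.

5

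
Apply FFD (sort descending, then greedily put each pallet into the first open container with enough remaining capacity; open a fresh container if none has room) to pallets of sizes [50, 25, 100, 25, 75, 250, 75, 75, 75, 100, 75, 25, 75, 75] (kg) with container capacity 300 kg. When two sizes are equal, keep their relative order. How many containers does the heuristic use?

Sorted descending: 250, 100, 100, 75, 75, 75, 75, 75, 75, 75, 50, 25, 25, 25.
  250 → container 1 (new)  [load 250/300]
  100 → container 2 (new)  [load 100/300]
  100 → container 2  [load 200/300]
  75 → container 2  [load 275/300]
  75 → container 3 (new)  [load 75/300]
  75 → container 3  [load 150/300]
  75 → container 3  [load 225/300]
  75 → container 3  [load 300/300]
  75 → container 4 (new)  [load 75/300]
  75 → container 4  [load 150/300]
  50 → container 1  [load 300/300]
  25 → container 2  [load 300/300]
  25 → container 4  [load 175/300]
  25 → container 4  [load 200/300]
4 containers opened.

4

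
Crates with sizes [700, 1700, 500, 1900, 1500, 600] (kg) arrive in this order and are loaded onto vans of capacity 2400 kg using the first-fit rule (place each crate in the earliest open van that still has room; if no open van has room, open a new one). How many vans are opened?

3

  700 → van 1 (new)  [load 700/2400]
  1700 → van 1  [load 2400/2400]
  500 → van 2 (new)  [load 500/2400]
  1900 → van 2  [load 2400/2400]
  1500 → van 3 (new)  [load 1500/2400]
  600 → van 3  [load 2100/2400]
3 vans opened.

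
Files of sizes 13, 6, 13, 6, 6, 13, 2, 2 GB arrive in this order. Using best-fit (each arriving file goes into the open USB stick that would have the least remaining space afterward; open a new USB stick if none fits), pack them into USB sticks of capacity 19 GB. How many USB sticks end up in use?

4

  13 → USB stick 1 (new)  [load 13/19]
  6 → USB stick 1  [load 19/19]
  13 → USB stick 2 (new)  [load 13/19]
  6 → USB stick 2  [load 19/19]
  6 → USB stick 3 (new)  [load 6/19]
  13 → USB stick 3  [load 19/19]
  2 → USB stick 4 (new)  [load 2/19]
  2 → USB stick 4  [load 4/19]
4 USB sticks opened.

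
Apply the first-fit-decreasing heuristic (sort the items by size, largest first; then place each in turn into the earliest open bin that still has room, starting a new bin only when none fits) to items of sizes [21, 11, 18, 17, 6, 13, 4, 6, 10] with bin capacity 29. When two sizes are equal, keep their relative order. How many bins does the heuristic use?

4

Sorted descending: 21, 18, 17, 13, 11, 10, 6, 6, 4.
  21 → bin 1 (new)  [load 21/29]
  18 → bin 2 (new)  [load 18/29]
  17 → bin 3 (new)  [load 17/29]
  13 → bin 4 (new)  [load 13/29]
  11 → bin 2  [load 29/29]
  10 → bin 3  [load 27/29]
  6 → bin 1  [load 27/29]
  6 → bin 4  [load 19/29]
  4 → bin 4  [load 23/29]
4 bins opened.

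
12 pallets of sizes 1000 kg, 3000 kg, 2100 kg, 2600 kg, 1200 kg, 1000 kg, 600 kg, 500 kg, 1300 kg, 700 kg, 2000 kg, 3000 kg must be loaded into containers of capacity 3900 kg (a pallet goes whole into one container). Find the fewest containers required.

6

Total = 3000 + 3000 + 2600 + 2100 + 2000 + 1300 + 1200 + 1000 + 1000 + 700 + 600 + 500 = 19000 kg.
Lower bound: ⌈19000/3900⌉ = 5 containers.
A packing using 6 containers:
  container 1: 3000 + 700 = 3700
  container 2: 3000 + 600 = 3600
  container 3: 2600 + 1300 = 3900
  container 4: 2100 + 1200 + 500 = 3800
  container 5: 2000 + 1000 = 3000
  container 6: 1000 = 1000
No arrangement into 5 containers stays within capacity, so 6 is optimal.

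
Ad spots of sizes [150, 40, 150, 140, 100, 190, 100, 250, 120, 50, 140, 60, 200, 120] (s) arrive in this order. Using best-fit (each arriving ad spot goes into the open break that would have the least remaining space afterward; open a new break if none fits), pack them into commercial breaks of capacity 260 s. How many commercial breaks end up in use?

8

  150 → break 1 (new)  [load 150/260]
  40 → break 1  [load 190/260]
  150 → break 2 (new)  [load 150/260]
  140 → break 3 (new)  [load 140/260]
  100 → break 2  [load 250/260]
  190 → break 4 (new)  [load 190/260]
  100 → break 3  [load 240/260]
  250 → break 5 (new)  [load 250/260]
  120 → break 6 (new)  [load 120/260]
  50 → break 1  [load 240/260]
  140 → break 6  [load 260/260]
  60 → break 4  [load 250/260]
  200 → break 7 (new)  [load 200/260]
  120 → break 8 (new)  [load 120/260]
8 commercial breaks opened.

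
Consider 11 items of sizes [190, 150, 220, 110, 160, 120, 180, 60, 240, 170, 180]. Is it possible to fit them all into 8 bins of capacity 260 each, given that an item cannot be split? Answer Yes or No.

No

Total = 1780; ⌈1780/260⌉ = 7.
8 items each exceed half the capacity and cannot share a bin, forcing at least 8 bins.
The bound of 8 does not rule out 8, but exhaustive search shows no assignment into 8 bins of capacity 260 exists — the minimum is 9.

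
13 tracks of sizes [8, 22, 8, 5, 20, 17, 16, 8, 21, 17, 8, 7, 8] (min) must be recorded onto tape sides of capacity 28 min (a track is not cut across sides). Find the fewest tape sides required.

Total = 22 + 21 + 20 + 17 + 17 + 16 + 8 + 8 + 8 + 8 + 8 + 7 + 5 = 165 min.
Lower bound: ⌈165/28⌉ = 6 tape sides.
A packing using 7 tape sides:
  side 1: 22 + 5 = 27
  side 2: 21 + 7 = 28
  side 3: 20 + 8 = 28
  side 4: 17 + 8 = 25
  side 5: 17 + 8 = 25
  side 6: 16 + 8 = 24
  side 7: 8 = 8
No arrangement into 6 tape sides stays within capacity, so 7 is optimal.

7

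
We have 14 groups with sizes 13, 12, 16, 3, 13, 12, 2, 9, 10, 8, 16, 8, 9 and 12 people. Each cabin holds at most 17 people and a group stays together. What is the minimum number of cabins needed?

Total = 16 + 16 + 13 + 13 + 12 + 12 + 12 + 10 + 9 + 9 + 8 + 8 + 3 + 2 = 143 people.
Lower bound: ⌈143/17⌉ = 9 cabins.
Also, 10 groups each exceed 17/2 people, and no two of those can share a cabin, so at least 10 cabins are needed.
A packing using 10 cabins:
  cabin 1: 16 = 16
  cabin 2: 16 = 16
  cabin 3: 13 + 3 = 16
  cabin 4: 13 + 2 = 15
  cabin 5: 12 = 12
  cabin 6: 12 = 12
  cabin 7: 12 = 12
  cabin 8: 10 = 10
  cabin 9: 9 + 8 = 17
  cabin 10: 9 + 8 = 17
This matches the lower bound, so 10 is optimal.

10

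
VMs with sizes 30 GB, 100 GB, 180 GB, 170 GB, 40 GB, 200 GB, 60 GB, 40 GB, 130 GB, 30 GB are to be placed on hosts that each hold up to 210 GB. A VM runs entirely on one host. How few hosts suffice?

Total = 200 + 180 + 170 + 130 + 100 + 60 + 40 + 40 + 30 + 30 = 980 GB.
Lower bound: ⌈980/210⌉ = 5 hosts.
A packing using 5 hosts:
  host 1: 200 = 200
  host 2: 180 + 30 = 210
  host 3: 170 + 40 = 210
  host 4: 130 + 60 = 190
  host 5: 100 + 40 + 30 = 170
This matches the lower bound, so 5 is optimal.

5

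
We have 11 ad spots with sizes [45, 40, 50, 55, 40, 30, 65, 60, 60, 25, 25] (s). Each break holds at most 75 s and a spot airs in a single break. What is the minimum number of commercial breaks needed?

8

Total = 65 + 60 + 60 + 55 + 50 + 45 + 40 + 40 + 30 + 25 + 25 = 495 s.
Lower bound: ⌈495/75⌉ = 7 commercial breaks.
Also, 8 ad spots each exceed 75/2 s, and no two of those can share a break, so at least 8 commercial breaks are needed.
A packing using 8 commercial breaks:
  break 1: 65 = 65
  break 2: 60 = 60
  break 3: 60 = 60
  break 4: 55 = 55
  break 5: 50 + 25 = 75
  break 6: 45 + 30 = 75
  break 7: 40 + 25 = 65
  break 8: 40 = 40
This matches the lower bound, so 8 is optimal.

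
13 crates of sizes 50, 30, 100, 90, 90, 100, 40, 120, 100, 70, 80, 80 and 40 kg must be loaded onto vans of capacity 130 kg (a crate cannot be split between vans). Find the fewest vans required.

Total = 120 + 100 + 100 + 100 + 90 + 90 + 80 + 80 + 70 + 50 + 40 + 40 + 30 = 990 kg.
Lower bound: ⌈990/130⌉ = 8 vans.
Also, 9 crates each exceed 65 kg, and no two of those can share a van, so at least 9 vans are needed.
A packing using 9 vans:
  van 1: 120 = 120
  van 2: 100 + 30 = 130
  van 3: 100 = 100
  van 4: 100 = 100
  van 5: 90 + 40 = 130
  van 6: 90 + 40 = 130
  van 7: 80 + 50 = 130
  van 8: 80 = 80
  van 9: 70 = 70
This matches the lower bound, so 9 is optimal.

9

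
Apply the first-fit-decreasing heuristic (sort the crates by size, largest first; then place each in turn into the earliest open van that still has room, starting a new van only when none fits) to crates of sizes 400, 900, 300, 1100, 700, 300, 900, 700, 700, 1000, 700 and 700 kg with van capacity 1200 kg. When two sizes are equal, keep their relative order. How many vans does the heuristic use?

Sorted descending: 1100, 1000, 900, 900, 700, 700, 700, 700, 700, 400, 300, 300.
  1100 → van 1 (new)  [load 1100/1200]
  1000 → van 2 (new)  [load 1000/1200]
  900 → van 3 (new)  [load 900/1200]
  900 → van 4 (new)  [load 900/1200]
  700 → van 5 (new)  [load 700/1200]
  700 → van 6 (new)  [load 700/1200]
  700 → van 7 (new)  [load 700/1200]
  700 → van 8 (new)  [load 700/1200]
  700 → van 9 (new)  [load 700/1200]
  400 → van 5  [load 1100/1200]
  300 → van 3  [load 1200/1200]
  300 → van 4  [load 1200/1200]
9 vans opened.

9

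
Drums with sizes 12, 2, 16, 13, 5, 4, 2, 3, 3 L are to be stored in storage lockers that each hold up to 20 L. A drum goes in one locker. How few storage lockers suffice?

3

Total = 16 + 13 + 12 + 5 + 4 + 3 + 3 + 2 + 2 = 60 L.
Lower bound: ⌈60/20⌉ = 3 storage lockers.
A packing using 3 storage lockers:
  locker 1: 16 + 4 = 20
  locker 2: 13 + 5 + 2 = 20
  locker 3: 12 + 3 + 3 + 2 = 20
This matches the lower bound, so 3 is optimal.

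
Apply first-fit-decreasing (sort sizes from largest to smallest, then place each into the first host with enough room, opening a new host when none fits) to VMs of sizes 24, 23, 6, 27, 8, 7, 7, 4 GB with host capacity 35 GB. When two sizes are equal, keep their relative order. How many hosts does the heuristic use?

Sorted descending: 27, 24, 23, 8, 7, 7, 6, 4.
  27 → host 1 (new)  [load 27/35]
  24 → host 2 (new)  [load 24/35]
  23 → host 3 (new)  [load 23/35]
  8 → host 1  [load 35/35]
  7 → host 2  [load 31/35]
  7 → host 3  [load 30/35]
  6 → host 4 (new)  [load 6/35]
  4 → host 2  [load 35/35]
4 hosts opened.

4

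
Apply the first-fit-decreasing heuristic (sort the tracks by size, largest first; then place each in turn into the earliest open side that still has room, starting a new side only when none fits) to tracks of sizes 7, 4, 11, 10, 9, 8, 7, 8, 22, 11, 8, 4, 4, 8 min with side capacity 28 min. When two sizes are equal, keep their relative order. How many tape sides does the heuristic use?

5

Sorted descending: 22, 11, 11, 10, 9, 8, 8, 8, 8, 7, 7, 4, 4, 4.
  22 → side 1 (new)  [load 22/28]
  11 → side 2 (new)  [load 11/28]
  11 → side 2  [load 22/28]
  10 → side 3 (new)  [load 10/28]
  9 → side 3  [load 19/28]
  8 → side 3  [load 27/28]
  8 → side 4 (new)  [load 8/28]
  8 → side 4  [load 16/28]
  8 → side 4  [load 24/28]
  7 → side 5 (new)  [load 7/28]
  7 → side 5  [load 14/28]
  4 → side 1  [load 26/28]
  4 → side 2  [load 26/28]
  4 → side 4  [load 28/28]
5 tape sides opened.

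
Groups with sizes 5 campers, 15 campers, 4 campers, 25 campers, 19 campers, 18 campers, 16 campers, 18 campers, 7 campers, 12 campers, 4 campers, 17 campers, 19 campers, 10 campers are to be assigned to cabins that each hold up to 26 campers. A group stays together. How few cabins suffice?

9

Total = 25 + 19 + 19 + 18 + 18 + 17 + 16 + 15 + 12 + 10 + 7 + 5 + 4 + 4 = 189 campers.
Lower bound: ⌈189/26⌉ = 8 cabins.
A packing using 9 cabins:
  cabin 1: 25 = 25
  cabin 2: 19 + 7 = 26
  cabin 3: 19 + 5 = 24
  cabin 4: 18 + 4 + 4 = 26
  cabin 5: 18 = 18
  cabin 6: 17 = 17
  cabin 7: 16 + 10 = 26
  cabin 8: 15 = 15
  cabin 9: 12 = 12
No arrangement into 8 cabins stays within capacity, so 9 is optimal.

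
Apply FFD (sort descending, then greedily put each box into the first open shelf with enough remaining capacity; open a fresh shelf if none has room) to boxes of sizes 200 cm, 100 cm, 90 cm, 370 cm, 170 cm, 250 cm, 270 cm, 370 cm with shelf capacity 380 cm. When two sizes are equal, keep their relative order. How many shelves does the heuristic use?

Sorted descending: 370, 370, 270, 250, 200, 170, 100, 90.
  370 → shelf 1 (new)  [load 370/380]
  370 → shelf 2 (new)  [load 370/380]
  270 → shelf 3 (new)  [load 270/380]
  250 → shelf 4 (new)  [load 250/380]
  200 → shelf 5 (new)  [load 200/380]
  170 → shelf 5  [load 370/380]
  100 → shelf 3  [load 370/380]
  90 → shelf 4  [load 340/380]
5 shelves opened.

5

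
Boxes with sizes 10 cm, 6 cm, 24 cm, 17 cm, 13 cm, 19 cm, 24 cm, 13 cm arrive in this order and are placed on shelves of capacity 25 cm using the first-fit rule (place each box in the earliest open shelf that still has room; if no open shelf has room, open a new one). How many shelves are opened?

7

  10 → shelf 1 (new)  [load 10/25]
  6 → shelf 1  [load 16/25]
  24 → shelf 2 (new)  [load 24/25]
  17 → shelf 3 (new)  [load 17/25]
  13 → shelf 4 (new)  [load 13/25]
  19 → shelf 5 (new)  [load 19/25]
  24 → shelf 6 (new)  [load 24/25]
  13 → shelf 7 (new)  [load 13/25]
7 shelves opened.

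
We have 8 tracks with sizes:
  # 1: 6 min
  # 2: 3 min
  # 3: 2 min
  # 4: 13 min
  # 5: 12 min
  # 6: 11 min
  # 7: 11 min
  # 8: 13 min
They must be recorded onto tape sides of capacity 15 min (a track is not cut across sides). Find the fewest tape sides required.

Total = 13 + 13 + 12 + 11 + 11 + 6 + 3 + 2 = 71 min.
Lower bound: ⌈71/15⌉ = 5 tape sides.
A packing using 6 tape sides:
  side 1: 13 + 2 = 15
  side 2: 13 = 13
  side 3: 12 + 3 = 15
  side 4: 11 = 11
  side 5: 11 = 11
  side 6: 6 = 6
No arrangement into 5 tape sides stays within capacity, so 6 is optimal.

6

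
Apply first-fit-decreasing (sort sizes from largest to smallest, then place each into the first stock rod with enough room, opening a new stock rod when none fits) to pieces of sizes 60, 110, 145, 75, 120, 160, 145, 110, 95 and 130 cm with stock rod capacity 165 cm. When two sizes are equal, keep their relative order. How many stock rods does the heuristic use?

Sorted descending: 160, 145, 145, 130, 120, 110, 110, 95, 75, 60.
  160 → stock rod 1 (new)  [load 160/165]
  145 → stock rod 2 (new)  [load 145/165]
  145 → stock rod 3 (new)  [load 145/165]
  130 → stock rod 4 (new)  [load 130/165]
  120 → stock rod 5 (new)  [load 120/165]
  110 → stock rod 6 (new)  [load 110/165]
  110 → stock rod 7 (new)  [load 110/165]
  95 → stock rod 8 (new)  [load 95/165]
  75 → stock rod 9 (new)  [load 75/165]
  60 → stock rod 8  [load 155/165]
9 stock rods opened.

9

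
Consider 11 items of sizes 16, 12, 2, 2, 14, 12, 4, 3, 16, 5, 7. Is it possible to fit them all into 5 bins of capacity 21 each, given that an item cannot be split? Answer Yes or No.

A valid assignment using 5 bins:
  bin 1: 16 + 5 = 21
  bin 2: 16 + 4 = 20
  bin 3: 14 + 7 = 21
  bin 4: 12 + 3 + 2 + 2 = 19
  bin 5: 12 = 12
Every load is within 21, so 5 bins suffice.

Yes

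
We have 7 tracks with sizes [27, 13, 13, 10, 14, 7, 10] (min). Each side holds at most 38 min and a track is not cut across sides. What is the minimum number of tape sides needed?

3

Total = 27 + 14 + 13 + 13 + 10 + 10 + 7 = 94 min.
Lower bound: ⌈94/38⌉ = 3 tape sides.
A packing using 3 tape sides:
  side 1: 27 + 10 = 37
  side 2: 14 + 13 + 10 = 37
  side 3: 13 + 7 = 20
This matches the lower bound, so 3 is optimal.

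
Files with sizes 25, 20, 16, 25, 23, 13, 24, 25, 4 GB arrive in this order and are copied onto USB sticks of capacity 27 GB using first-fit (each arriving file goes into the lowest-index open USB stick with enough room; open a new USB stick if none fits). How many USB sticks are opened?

8

  25 → USB stick 1 (new)  [load 25/27]
  20 → USB stick 2 (new)  [load 20/27]
  16 → USB stick 3 (new)  [load 16/27]
  25 → USB stick 4 (new)  [load 25/27]
  23 → USB stick 5 (new)  [load 23/27]
  13 → USB stick 6 (new)  [load 13/27]
  24 → USB stick 7 (new)  [load 24/27]
  25 → USB stick 8 (new)  [load 25/27]
  4 → USB stick 2  [load 24/27]
8 USB sticks opened.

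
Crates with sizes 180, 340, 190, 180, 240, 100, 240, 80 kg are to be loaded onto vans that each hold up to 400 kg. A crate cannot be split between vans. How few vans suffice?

5

Total = 340 + 240 + 240 + 190 + 180 + 180 + 100 + 80 = 1550 kg.
Lower bound: ⌈1550/400⌉ = 4 vans.
A packing using 5 vans:
  van 1: 340 = 340
  van 2: 240 + 100 = 340
  van 3: 240 + 80 = 320
  van 4: 190 + 180 = 370
  van 5: 180 = 180
No arrangement into 4 vans stays within capacity, so 5 is optimal.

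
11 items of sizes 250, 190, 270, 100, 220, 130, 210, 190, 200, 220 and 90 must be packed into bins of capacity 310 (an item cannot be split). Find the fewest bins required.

9

Total = 270 + 250 + 220 + 220 + 210 + 200 + 190 + 190 + 130 + 100 + 90 = 2070.
Lower bound: ⌈2070/310⌉ = 7 bins.
Also, 8 items each exceed 155, and no two of those can share a bin, so at least 8 bins are needed.
A packing using 9 bins:
  bin 1: 270 = 270
  bin 2: 250 = 250
  bin 3: 220 + 90 = 310
  bin 4: 220 = 220
  bin 5: 210 + 100 = 310
  bin 6: 200 = 200
  bin 7: 190 = 190
  bin 8: 190 = 190
  bin 9: 130 = 130
No arrangement into 8 bins stays within capacity, so 9 is optimal.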